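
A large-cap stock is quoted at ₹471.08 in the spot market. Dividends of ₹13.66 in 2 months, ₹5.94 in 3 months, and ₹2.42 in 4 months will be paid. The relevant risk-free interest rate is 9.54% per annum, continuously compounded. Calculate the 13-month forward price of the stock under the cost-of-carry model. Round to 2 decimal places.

₹498.43

PV(dividends) I = 13.66·e^(−0.0954·2/12) + 5.94·e^(−0.0954·3/12) + 2.42·e^(−0.0954·4/12)
I = 13.4445 + 5.8000 + 2.3443 = 21.5888
F = (S − I)·e^(rT) = (471.08 − 21.5888) · e^(0.0954·13/12)
= 449.4912 · e^0.103350 = 449.4912 × 1.108879 = ₹498.43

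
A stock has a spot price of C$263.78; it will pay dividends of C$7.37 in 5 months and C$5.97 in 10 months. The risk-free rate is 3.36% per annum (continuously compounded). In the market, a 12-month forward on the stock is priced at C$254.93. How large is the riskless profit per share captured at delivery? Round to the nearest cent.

C$4.34 per share

PV(dividends) I = 7.37·e^(−0.0336·5/12) + 5.97·e^(−0.0336·10/12) = 13.0727
Fair forward F* = (S − I)·e^(rT) = (263.78 − 13.0727)·e^0.033600 = 250.7073 × 1.034171 = 259.2742
Market C$254.93 < fair 259.2742: forward underpriced → reverse cash-and-carry (short the stock, invest proceeds at r, pay the dividends, go long the forward).
Profit at T = |F_mkt − F*| = |254.93 − 259.2742| = C$4.34 per share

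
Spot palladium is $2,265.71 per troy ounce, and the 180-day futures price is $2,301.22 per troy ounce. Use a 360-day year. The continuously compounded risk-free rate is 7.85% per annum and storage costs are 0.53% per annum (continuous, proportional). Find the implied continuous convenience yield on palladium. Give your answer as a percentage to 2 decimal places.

5.27%

F = S·e^((r+u−y)T) ⇒ (r+u−y) = ln(F/S)/T
ln(2301.22/2265.71) = 0.015551; /T ⇒ 0.031102
y = r + u − ln(F/S)/T = 0.0785 + 0.0053 − 0.031102 = 0.052698
y = 5.27%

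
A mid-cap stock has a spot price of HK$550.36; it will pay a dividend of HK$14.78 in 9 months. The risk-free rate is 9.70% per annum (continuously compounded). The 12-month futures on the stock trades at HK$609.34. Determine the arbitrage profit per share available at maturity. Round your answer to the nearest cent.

PV(dividends) I = 14.78·e^(−0.0970·9/12) = 13.7429
Fair futures F* = (S − I)·e^(rT) = (550.36 − 13.7429)·e^0.097000 = 536.6171 × 1.101860 = 591.2769
Market HK$609.34 > fair 591.2769: forward overpriced → cash-and-carry (borrow at r, buy the stock and collect the dividends, short the forward).
Profit at T = |F_mkt − F*| = |609.34 − 591.2769| = HK$18.06 per share

HK$18.06 per share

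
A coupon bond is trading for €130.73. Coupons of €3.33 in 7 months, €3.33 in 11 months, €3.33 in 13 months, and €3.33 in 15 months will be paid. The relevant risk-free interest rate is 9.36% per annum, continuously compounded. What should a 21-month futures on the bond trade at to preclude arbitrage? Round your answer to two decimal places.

PV(coupons) I = 3.33·e^(−0.0936·7/12) + 3.33·e^(−0.0936·11/12) + 3.33·e^(−0.0936·13/12) + 3.33·e^(−0.0936·15/12)
I = 3.1531 + 3.0562 + 3.0089 + 2.9623 = 12.1805
F = (S − I)·e^(rT) = (130.73 − 12.1805) · e^(0.0936·21/12)
= 118.5495 · e^0.163800 = 118.5495 × 1.177979 = €139.65

€139.65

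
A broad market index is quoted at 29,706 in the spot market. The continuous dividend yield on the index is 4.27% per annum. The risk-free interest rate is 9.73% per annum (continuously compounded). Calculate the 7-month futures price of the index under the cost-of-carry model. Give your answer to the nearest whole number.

30,667

F = S·e^((r − q)T) = 29706 · e^((0.0973 − 0.0427) × 7/12)
= 29706 · e^0.031850 = 29706 × 1.032363
F = 30,667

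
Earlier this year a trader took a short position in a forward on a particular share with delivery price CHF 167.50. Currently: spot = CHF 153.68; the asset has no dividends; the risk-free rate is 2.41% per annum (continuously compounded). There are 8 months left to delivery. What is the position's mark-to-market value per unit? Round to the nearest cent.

Current fair forward for the remaining 8 months: F = S·e^(r·T), r = 0.0241
F = 153.68 · e^(0.0241 × 8/12) = 153.68 × 1.016196 = 156.1690
Value of long forward = (F − K)·e^(−rT) = (156.1690 − 167.50) · e^(−0.0241·8/12)
= -11.3310 × 0.984062 = -11.15
Short position value = −(long value) = CHF 11.15

CHF 11.15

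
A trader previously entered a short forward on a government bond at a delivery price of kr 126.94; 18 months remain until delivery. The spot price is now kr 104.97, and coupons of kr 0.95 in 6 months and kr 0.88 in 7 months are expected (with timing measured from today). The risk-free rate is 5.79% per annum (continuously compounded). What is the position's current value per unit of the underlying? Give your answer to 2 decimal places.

PV(remaining coupons) I = 0.95·e^(−0.0579·6/12) + 0.88·e^(−0.0579·7/12) = 1.7737
Current forward F = (S − I)·e^(rT) = (104.97 − 1.7737)·e^(0.0579·18/12) = 103.1963 × 1.090733 = 112.5596
Value (long) = (F − K)·e^(−rT) = (112.5596 − 126.94) × 0.916815 = -13.1842
Short position value = −(long value) = kr 13.18

kr 13.18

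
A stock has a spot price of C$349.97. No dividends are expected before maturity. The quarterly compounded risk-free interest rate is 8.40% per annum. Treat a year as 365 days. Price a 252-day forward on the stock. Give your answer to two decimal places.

F = S · (1+r/4)^(4T)
= 349.97 × 1.059073
F = C$370.64

C$370.64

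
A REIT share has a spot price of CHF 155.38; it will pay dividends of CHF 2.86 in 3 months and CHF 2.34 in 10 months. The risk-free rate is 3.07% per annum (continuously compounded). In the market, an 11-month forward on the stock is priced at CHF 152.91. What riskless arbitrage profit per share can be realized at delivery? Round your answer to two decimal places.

PV(dividends) I = 2.86·e^(−0.0307·3/12) + 2.34·e^(−0.0307·10/12) = 5.1190
Fair forward F* = (S − I)·e^(rT) = (155.38 − 5.1190)·e^0.028142 = 150.2610 × 1.028542 = 154.5497
Market CHF 152.91 < fair 154.5497: forward underpriced → reverse cash-and-carry (short the stock, invest proceeds at r, pay the dividends, go long the forward).
Profit at T = |F_mkt − F*| = |152.91 − 154.5497| = CHF 1.64 per share

CHF 1.64 per share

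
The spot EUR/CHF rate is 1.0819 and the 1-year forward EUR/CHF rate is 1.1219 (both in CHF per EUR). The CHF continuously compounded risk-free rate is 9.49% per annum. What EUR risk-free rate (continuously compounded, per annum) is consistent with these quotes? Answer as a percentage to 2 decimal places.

F = S·e^((r_CHF − r_EUR)T) ⇒ r_EUR = r_CHF − ln(F/S)/T
ln(1.1219/1.0819) = 0.036305; /(1) = 0.036305
r_EUR = 0.0949 − 0.036305 = 0.058595
r_EUR = 5.86%

5.86%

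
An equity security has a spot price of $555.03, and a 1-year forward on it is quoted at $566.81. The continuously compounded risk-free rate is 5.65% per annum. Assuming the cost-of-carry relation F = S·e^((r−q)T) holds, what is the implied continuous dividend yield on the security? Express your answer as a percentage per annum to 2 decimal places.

3.55%

From F = S·e^((r−q)T): (r − q) = ln(F/S)/T
ln(566.81/555.03) = ln(1.021224) = 0.021002
(r − q) = 0.021002 / (12/12) = 0.021002
q = r − ln(F/S)/T = 0.0565 − 0.021002 = 0.035498
q = 3.55%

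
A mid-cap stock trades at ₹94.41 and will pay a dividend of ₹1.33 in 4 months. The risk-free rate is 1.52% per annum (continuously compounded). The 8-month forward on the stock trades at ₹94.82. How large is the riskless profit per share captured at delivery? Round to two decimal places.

PV(dividends) I = 1.33·e^(−0.0152·4/12) = 1.3233
Fair forward F* = (S − I)·e^(rT) = (94.41 − 1.3233)·e^0.010133 = 93.0867 × 1.010185 = 94.0348
Market ₹94.82 > fair 94.0348: forward overpriced → cash-and-carry (borrow at r, buy the stock and collect the dividends, short the forward).
Profit at T = |F_mkt − F*| = |94.82 − 94.0348| = ₹0.79 per share

₹0.79 per share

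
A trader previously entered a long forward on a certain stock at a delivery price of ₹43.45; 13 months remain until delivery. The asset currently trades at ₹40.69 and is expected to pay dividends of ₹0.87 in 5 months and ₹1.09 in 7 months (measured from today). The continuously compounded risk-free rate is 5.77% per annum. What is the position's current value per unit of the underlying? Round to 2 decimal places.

-₹2.03

PV(remaining dividends) I = 0.87·e^(−0.0577·5/12) + 1.09·e^(−0.0577·7/12) = 1.9033
Current forward F = (S − I)·e^(rT) = (40.69 − 1.9033)·e^(0.0577·13/12) = 38.7867 × 1.064503 = 41.2886
Value (long) = (F − K)·e^(−rT) = (41.2886 − 43.45) × 0.939405 = -2.0304
Value = -₹2.03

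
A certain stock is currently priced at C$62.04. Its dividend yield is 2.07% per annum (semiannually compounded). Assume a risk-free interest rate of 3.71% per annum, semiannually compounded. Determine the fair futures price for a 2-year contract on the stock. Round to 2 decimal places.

C$64.08

F = S · (1+r/2)^(2T) / (1+q/2)^(2T)
= 62.04 × 1.076290 / 1.042047 = 62.04 × 1.032861
F = C$64.08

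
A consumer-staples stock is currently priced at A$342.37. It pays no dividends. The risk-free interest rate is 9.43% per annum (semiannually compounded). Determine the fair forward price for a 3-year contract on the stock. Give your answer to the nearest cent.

F = S · (1+r/2)^(2T)
= 342.37 × 1.318419
F = A$451.39

A$451.39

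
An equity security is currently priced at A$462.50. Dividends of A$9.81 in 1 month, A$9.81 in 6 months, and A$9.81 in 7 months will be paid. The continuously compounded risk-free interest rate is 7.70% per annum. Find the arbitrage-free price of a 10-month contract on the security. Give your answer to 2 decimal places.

PV(dividends) I = 9.81·e^(−0.0770·1/12) + 9.81·e^(−0.0770·6/12) + 9.81·e^(−0.0770·7/12)
I = 9.7473 + 9.4395 + 9.3791 = 28.5659
F = (S − I)·e^(rT) = (462.50 − 28.5659) · e^(0.0770·10/12)
= 433.9341 · e^0.064167 = 433.9341 × 1.066270 = A$462.69

A$462.69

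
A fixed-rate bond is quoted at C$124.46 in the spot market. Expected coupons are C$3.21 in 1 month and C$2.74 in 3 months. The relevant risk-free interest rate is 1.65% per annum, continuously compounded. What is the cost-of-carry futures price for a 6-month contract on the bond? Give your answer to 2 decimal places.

PV(coupons) I = 3.21·e^(−0.0165·1/12) + 2.74·e^(−0.0165·3/12)
I = 3.2056 + 2.7287 = 5.9343
F = (S − I)·e^(rT) = (124.46 − 5.9343) · e^(0.0165·6/12)
= 118.5257 · e^0.008250 = 118.5257 × 1.008284 = C$119.51

C$119.51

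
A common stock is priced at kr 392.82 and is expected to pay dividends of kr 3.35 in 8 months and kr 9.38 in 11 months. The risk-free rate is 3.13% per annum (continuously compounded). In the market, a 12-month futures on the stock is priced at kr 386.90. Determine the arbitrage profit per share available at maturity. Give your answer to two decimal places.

kr 5.62 per share

PV(dividends) I = 3.35·e^(−0.0313·8/12) + 9.38·e^(−0.0313·11/12) = 12.3955
Fair futures F* = (S − I)·e^(rT) = (392.82 − 12.3955)·e^0.031300 = 380.4245 × 1.031795 = 392.5201
Market kr 386.90 < fair 392.5201: forward underpriced → reverse cash-and-carry (short the stock, invest proceeds at r, pay the dividends, go long the forward).
Profit at T = |F_mkt − F*| = |386.90 − 392.5201| = kr 5.62 per share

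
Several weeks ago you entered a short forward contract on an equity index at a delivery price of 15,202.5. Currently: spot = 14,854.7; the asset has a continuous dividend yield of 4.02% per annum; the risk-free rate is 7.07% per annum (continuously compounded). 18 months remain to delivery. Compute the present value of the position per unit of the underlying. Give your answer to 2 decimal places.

-312.61

Current fair forward for the remaining 18 months: F = S·e^((r − q)·T), (r − q) = 0.0707 − 0.0402 = 0.0305
F = 14854.7 · e^(0.0305 × 18/12) = 14854.7 × 1.04681268 = 15550.0883
Value of long forward = (F − K)·e^(−rT) = (15550.0883 − 15202.5) · e^(−0.0707·18/12)
= 347.5883 × 0.89937968 = 312.61
Short position value = −(long value) = -312.61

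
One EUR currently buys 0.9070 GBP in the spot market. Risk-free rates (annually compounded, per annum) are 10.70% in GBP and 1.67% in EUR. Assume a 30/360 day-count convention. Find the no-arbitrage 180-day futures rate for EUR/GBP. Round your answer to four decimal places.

0.9464

By covered interest parity, F = S · (1+r_GBP)^T / (1+r_EUR)^T
= 0.9070 × 1.052141 / 1.008315 = 0.9070 × 1.043465
F = 0.9464 GBP per EUR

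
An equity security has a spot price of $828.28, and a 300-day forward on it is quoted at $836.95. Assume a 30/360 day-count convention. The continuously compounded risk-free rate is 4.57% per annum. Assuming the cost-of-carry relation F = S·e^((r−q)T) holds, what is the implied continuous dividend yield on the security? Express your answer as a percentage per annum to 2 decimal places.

From F = S·e^((r−q)T): (r − q) = ln(F/S)/T
ln(836.95/828.28) = ln(1.010467) = 0.010413
(r − q) = 0.010413 / (300/360) = 0.012496
q = r − ln(F/S)/T = 0.0457 − 0.012496 = 0.033204
q = 3.32%

3.32%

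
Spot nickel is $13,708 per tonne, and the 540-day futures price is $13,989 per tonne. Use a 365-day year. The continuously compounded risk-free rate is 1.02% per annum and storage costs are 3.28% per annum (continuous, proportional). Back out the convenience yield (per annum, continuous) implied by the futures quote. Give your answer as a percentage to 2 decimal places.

2.93%

F = S·e^((r+u−y)T) ⇒ (r+u−y) = ln(F/S)/T
ln(13989/13708) = 0.020292; /T ⇒ 0.013716
y = r + u − ln(F/S)/T = 0.0102 + 0.0328 − 0.013716 = 0.029284
y = 2.93%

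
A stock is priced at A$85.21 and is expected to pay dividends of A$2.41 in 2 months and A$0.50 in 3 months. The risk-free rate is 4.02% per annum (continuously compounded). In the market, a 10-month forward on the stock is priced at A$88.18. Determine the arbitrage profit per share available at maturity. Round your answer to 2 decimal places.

PV(dividends) I = 2.41·e^(−0.0402·2/12) + 0.50·e^(−0.0402·3/12) = 2.8889
Fair forward F* = (S − I)·e^(rT) = (85.21 − 2.8889)·e^0.033500 = 82.3211 × 1.034067 = 85.1255
Market A$88.18 > fair 85.1255: forward overpriced → cash-and-carry (borrow at r, buy the stock and collect the dividends, short the forward).
Profit at T = |F_mkt − F*| = |88.18 − 85.1255| = A$3.05 per share

A$3.05 per share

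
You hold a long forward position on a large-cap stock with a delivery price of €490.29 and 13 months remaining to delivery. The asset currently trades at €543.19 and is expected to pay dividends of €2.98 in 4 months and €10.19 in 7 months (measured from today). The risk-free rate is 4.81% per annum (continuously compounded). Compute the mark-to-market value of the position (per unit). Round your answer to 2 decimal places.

PV(remaining dividends) I = 2.98·e^(−0.0481·4/12) + 10.19·e^(−0.0481·7/12) = 12.8407
Current forward F = (S − I)·e^(rT) = (543.19 − 12.8407)·e^(0.0481·13/12) = 530.3493 × 1.053490 = 558.7177
Value (long) = (F − K)·e^(−rT) = (558.7177 − 490.29) × 0.949226 = 64.9534
Value = €64.95

€64.95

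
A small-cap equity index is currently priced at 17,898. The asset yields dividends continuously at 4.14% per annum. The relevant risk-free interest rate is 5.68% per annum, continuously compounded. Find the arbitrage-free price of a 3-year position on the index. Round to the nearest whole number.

18,744

F = S·e^((r − q)T) = 17898 · e^((0.0568 − 0.0414) × 3)
= 17898 · e^0.046200 = 17898 × 1.047284
F = 18,744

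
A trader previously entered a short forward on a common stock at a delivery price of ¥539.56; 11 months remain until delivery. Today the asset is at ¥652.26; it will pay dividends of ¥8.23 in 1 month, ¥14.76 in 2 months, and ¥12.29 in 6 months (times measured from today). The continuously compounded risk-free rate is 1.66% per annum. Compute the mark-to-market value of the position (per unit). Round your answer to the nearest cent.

PV(remaining dividends) I = 8.23·e^(−0.0166·1/12) + 14.76·e^(−0.0166·2/12) + 12.29·e^(−0.0166·6/12) = 35.1263
Current forward F = (S − I)·e^(rT) = (652.26 − 35.1263)·e^(0.0166·11/12) = 617.1337 × 1.015333 = 626.5962
Value (long) = (F − K)·e^(−rT) = (626.5962 − 539.56) × 0.984899 = 85.7219
Short position value = −(long value) = -¥85.72

-¥85.72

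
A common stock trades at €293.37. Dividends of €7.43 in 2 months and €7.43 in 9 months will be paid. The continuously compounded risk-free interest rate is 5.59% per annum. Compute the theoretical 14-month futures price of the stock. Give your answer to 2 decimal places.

PV(dividends) I = 7.43·e^(−0.0559·2/12) + 7.43·e^(−0.0559·9/12)
I = 7.3611 + 7.1249 = 14.4860
F = (S − I)·e^(rT) = (293.37 − 14.4860) · e^(0.0559·14/12)
= 278.8840 · e^0.065217 = 278.8840 × 1.067391 = €297.68

€297.68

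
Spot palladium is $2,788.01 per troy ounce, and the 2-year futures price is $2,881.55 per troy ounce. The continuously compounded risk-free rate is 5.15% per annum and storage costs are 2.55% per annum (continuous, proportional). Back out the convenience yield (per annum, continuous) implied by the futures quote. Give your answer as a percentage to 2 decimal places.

F = S·e^((r+u−y)T) ⇒ (r+u−y) = ln(F/S)/T
ln(2881.55/2788.01) = 0.033000; /T ⇒ 0.016500
y = r + u − ln(F/S)/T = 0.0515 + 0.0255 − 0.016500 = 0.060500
y = 6.05%

6.05%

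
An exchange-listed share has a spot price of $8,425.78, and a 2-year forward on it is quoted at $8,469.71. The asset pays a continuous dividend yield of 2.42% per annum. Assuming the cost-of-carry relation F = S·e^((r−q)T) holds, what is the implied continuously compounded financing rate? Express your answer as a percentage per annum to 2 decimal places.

From F = S·e^((r−q)T): (r − q) = ln(F/S)/T
ln(8469.71/8425.78) = ln(1.005214) = 0.005200
(r − q) = 0.005200 / (2) = 0.002600
r = ln(F/S)/T + q = 0.002600 + 0.0242 = 0.026800
r = 2.68%

2.68%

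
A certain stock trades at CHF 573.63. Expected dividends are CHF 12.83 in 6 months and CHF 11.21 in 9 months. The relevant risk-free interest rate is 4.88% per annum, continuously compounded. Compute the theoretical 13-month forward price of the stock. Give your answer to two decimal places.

CHF 580.18

PV(dividends) I = 12.83·e^(−0.0488·6/12) + 11.21·e^(−0.0488·9/12)
I = 12.5207 + 10.8071 = 23.3278
F = (S − I)·e^(rT) = (573.63 − 23.3278) · e^(0.0488·13/12)
= 550.3022 · e^0.052867 = 550.3022 × 1.054289 = CHF 580.18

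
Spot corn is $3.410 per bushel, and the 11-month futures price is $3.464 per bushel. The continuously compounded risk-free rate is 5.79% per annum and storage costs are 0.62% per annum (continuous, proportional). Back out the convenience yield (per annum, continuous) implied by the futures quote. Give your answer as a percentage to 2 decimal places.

F = S·e^((r+u−y)T) ⇒ (r+u−y) = ln(F/S)/T
ln(3.464/3.410) = 0.015712; /T ⇒ 0.017140
y = r + u − ln(F/S)/T = 0.0579 + 0.0062 − 0.017140 = 0.046960
y = 4.70%

4.70%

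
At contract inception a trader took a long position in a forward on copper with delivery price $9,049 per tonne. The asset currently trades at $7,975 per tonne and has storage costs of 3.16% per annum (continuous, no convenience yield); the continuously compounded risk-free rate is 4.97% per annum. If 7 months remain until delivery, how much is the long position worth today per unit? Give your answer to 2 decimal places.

-$667.05 per tonne

Current fair forward for the remaining 7 months: F = S·e^((r + u)·T), (r + u) = 0.0497 + 0.0316 = 0.0813
F = 7975 · e^(0.0813 × 7/12) = 7975 × 1.04856756 = 8362.3263
Value of long forward = (F − K)·e^(−rT) = (8362.3263 − 9049) · e^(−0.0497·7/12)
= -686.6737 × 0.97142456 = -667.05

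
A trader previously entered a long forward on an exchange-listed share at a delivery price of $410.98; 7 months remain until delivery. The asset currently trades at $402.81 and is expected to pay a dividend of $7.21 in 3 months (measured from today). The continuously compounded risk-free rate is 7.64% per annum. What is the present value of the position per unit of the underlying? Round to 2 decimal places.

$2.67

PV(remaining dividends) I = 7.21·e^(−0.0764·3/12) = 7.0736
Current forward F = (S − I)·e^(rT) = (402.81 − 7.0736)·e^(0.0764·7/12) = 395.7364 × 1.045575 = 413.7721
Value (long) = (F − K)·e^(−rT) = (413.7721 − 410.98) × 0.956412 = 2.6704
Value = $2.67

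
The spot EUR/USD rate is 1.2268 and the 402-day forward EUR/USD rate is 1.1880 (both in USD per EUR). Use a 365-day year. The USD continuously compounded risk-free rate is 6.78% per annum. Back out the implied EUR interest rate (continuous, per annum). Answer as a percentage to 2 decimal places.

F = S·e^((r_USD − r_EUR)T) ⇒ r_EUR = r_USD − ln(F/S)/T
ln(1.1880/1.2268) = -0.032138; /(402/365) = -0.029180
r_EUR = 0.0678 + 0.029180 = 0.096980
r_EUR = 9.70%

9.70%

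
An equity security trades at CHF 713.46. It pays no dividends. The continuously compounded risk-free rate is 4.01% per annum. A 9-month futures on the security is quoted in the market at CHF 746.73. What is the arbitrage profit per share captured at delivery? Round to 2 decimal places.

Fair futures: F* = S·e^(carry·T), with carry = r = 0.0401
F* = 713.46 · e^(0.0401 × 9/12) = 713.46 · e^0.030075 = 713.46 × 1.030532 = CHF 735.2434
Market CHF 746.73 > fair CHF 735.2434: forward overpriced → cash-and-carry (buy spot, short the forward).
At maturity, profit = |F_mkt − F*| = |746.73 − 735.2434| = CHF 11.49 per share

CHF 11.49 per share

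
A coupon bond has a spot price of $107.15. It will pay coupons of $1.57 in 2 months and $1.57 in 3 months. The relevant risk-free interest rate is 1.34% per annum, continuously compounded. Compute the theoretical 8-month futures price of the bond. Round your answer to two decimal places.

PV(coupons) I = 1.57·e^(−0.0134·2/12) + 1.57·e^(−0.0134·3/12)
I = 1.5665 + 1.5647 = 3.1312
F = (S − I)·e^(rT) = (107.15 − 3.1312) · e^(0.0134·8/12)
= 104.0188 · e^0.008933 = 104.0188 × 1.008973 = $104.95

$104.95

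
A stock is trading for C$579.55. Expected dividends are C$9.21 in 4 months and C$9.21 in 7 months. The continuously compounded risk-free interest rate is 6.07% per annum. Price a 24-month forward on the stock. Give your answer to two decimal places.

PV(dividends) I = 9.21·e^(−0.0607·4/12) + 9.21·e^(−0.0607·7/12)
I = 9.0255 + 8.8896 = 17.9151
F = (S − I)·e^(rT) = (579.55 − 17.9151) · e^(0.0607·24/12)
= 561.6349 · e^0.121400 = 561.6349 × 1.129076 = C$634.13

C$634.13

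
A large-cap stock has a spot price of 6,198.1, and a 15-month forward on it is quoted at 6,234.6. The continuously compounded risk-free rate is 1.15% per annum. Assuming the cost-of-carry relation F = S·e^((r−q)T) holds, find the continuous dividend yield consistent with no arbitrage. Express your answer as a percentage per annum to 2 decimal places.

From F = S·e^((r−q)T): (r − q) = ln(F/S)/T
ln(6234.6/6198.1) = ln(1.005889) = 0.005872
(r − q) = 0.005872 / (15/12) = 0.004698
q = r − ln(F/S)/T = 0.0115 − 0.004698 = 0.006802
q = 0.68%

0.68%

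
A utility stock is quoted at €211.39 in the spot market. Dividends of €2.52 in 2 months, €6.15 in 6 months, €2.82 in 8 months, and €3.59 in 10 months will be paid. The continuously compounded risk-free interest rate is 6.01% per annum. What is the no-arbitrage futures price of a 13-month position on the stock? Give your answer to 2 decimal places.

€210.04

PV(dividends) I = 2.52·e^(−0.0601·2/12) + 6.15·e^(−0.0601·6/12) + 2.82·e^(−0.0601·8/12) + 3.59·e^(−0.0601·10/12)
I = 2.4949 + 5.9679 + 2.7092 + 3.4146 = 14.5866
F = (S − I)·e^(rT) = (211.39 − 14.5866) · e^(0.0601·13/12)
= 196.8034 · e^0.065108 = 196.8034 × 1.067274 = €210.04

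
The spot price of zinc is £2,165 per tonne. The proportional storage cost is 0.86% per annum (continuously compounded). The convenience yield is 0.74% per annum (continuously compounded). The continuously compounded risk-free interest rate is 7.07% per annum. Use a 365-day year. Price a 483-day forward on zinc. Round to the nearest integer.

Net carry = r + u − y = 0.0707 + 0.0086 − 0.0074 = 0.0719
F = S·e^((r+u−y)T) = 2165 · e^(0.0719 × 483/365) = 2165 · e^0.095144
= 2165 × 1.099817 = £2,381 per tonne

£2,381 per tonne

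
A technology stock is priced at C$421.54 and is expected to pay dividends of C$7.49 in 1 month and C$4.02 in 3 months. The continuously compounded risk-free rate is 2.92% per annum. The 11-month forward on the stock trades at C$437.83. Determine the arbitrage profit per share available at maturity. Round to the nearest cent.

C$16.63 per share

PV(dividends) I = 7.49·e^(−0.0292·1/12) + 4.02·e^(−0.0292·3/12) = 11.4626
Fair forward F* = (S − I)·e^(rT) = (421.54 − 11.4626)·e^0.026767 = 410.0774 × 1.027128 = 421.2020
Market C$437.83 > fair 421.2020: forward overpriced → cash-and-carry (borrow at r, buy the stock and collect the dividends, short the forward).
Profit at T = |F_mkt − F*| = |437.83 − 421.2020| = C$16.63 per share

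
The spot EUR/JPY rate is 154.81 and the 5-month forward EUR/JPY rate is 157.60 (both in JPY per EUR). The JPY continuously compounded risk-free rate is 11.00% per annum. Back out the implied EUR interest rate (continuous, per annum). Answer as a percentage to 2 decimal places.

F = S·e^((r_JPY − r_EUR)T) ⇒ r_EUR = r_JPY − ln(F/S)/T
ln(157.60/154.81) = 0.017862; /(5/12) = 0.042869
r_EUR = 0.1100 − 0.042869 = 0.067131
r_EUR = 6.71%

6.71%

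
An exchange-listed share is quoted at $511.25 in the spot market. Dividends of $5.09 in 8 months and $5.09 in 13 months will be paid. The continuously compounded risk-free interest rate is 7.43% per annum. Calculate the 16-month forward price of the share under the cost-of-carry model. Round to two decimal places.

PV(dividends) I = 5.09·e^(−0.0743·8/12) + 5.09·e^(−0.0743·13/12)
I = 4.8440 + 4.6964 = 9.5404
F = (S − I)·e^(rT) = (511.25 − 9.5404) · e^(0.0743·16/12)
= 501.7096 · e^0.099067 = 501.7096 × 1.104140 = $553.96

$553.96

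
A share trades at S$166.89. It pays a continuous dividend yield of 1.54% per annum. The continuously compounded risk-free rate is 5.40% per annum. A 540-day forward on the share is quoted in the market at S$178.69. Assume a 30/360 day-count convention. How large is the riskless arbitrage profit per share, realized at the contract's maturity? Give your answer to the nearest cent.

S$1.85 per share

Fair forward: F* = S·e^(carry·T), with carry = (r − q) = 0.0540 − 0.0154 = 0.0386
F* = 166.89 · e^(0.0386 × 540/360) = 166.89 · e^0.057900 = 166.89 × 1.059609 = S$176.8381
Market S$178.69 > fair S$176.8381: forward overpriced → cash-and-carry (buy spot, short the forward).
At maturity, profit = |F_mkt − F*| = |178.69 − 176.8381| = S$1.85 per share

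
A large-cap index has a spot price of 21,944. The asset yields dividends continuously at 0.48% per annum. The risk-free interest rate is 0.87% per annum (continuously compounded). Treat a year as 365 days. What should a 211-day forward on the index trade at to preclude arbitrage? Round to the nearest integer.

F = S·e^((r − q)T) = 21944 · e^((0.0087 − 0.0048) × 211/365)
= 21944 · e^0.002255 = 21944 × 1.002258
F = 21,994

21,994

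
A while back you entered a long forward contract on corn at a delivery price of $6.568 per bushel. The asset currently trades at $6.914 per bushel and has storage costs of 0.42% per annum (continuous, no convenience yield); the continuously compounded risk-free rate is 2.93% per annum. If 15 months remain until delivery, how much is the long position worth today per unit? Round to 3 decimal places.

$0.619 per bushel

Current fair forward for the remaining 15 months: F = S·e^((r + u)·T), (r + u) = 0.0293 + 0.0042 = 0.0335
F = 6.914 · e^(0.0335 × 15/12) = 6.914 × 1.042764 = 7.2097
Value of long forward = (F − K)·e^(−rT) = (7.2097 − 6.568) · e^(−0.0293·15/12)
= 0.6417 × 0.964038 = 0.619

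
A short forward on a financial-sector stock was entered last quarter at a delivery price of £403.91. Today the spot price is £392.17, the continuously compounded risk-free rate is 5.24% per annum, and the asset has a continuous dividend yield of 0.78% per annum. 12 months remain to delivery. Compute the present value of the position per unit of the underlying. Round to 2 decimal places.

-£5.83

Current fair forward for the remaining 12 months: F = S·e^((r − q)·T), (r − q) = 0.0524 − 0.0078 = 0.0446
F = 392.17 · e^(0.0446 × 12/12) = 392.17 × 1.045610 = 410.0569
Value of long forward = (F − K)·e^(−rT) = (410.0569 − 403.91) · e^(−0.0524·12/12)
= 6.1469 × 0.948949 = 5.83
Short position value = −(long value) = -£5.83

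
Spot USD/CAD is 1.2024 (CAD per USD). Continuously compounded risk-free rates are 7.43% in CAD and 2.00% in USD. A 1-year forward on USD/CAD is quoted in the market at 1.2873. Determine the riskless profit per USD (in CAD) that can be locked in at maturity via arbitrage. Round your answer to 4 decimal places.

Fair forward: F* = S·e^(carry·T), with carry = (r_CAD − r_USD) = 0.0743 − 0.0200 = 0.0543
F* = 1.2024 · e^(0.0543 × 1) = 1.2024 · e^0.054300 = 1.2024 × 1.055801 = 1.2695
Market 1.2873 > fair 1.2695: forward overpriced → cash-and-carry (buy spot, short the forward).
At maturity, profit = |F_mkt − F*| = |1.2873 − 1.2695| = 0.0178 per USD (in CAD)

0.0178 per USD (in CAD)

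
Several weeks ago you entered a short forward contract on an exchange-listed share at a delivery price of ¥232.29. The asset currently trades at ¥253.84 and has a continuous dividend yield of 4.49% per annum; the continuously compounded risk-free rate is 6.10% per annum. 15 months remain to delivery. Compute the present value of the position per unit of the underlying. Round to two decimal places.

Current fair forward for the remaining 15 months: F = S·e^((r − q)·T), (r − q) = 0.0610 − 0.0449 = 0.0161
F = 253.84 · e^(0.0161 × 15/12) = 253.84 × 1.020329 = 259.0003
Value of long forward = (F − K)·e^(−rT) = (259.0003 − 232.29) · e^(−0.0610·15/12)
= 26.7103 × 0.926585 = 24.75
Short position value = −(long value) = -¥24.75

-¥24.75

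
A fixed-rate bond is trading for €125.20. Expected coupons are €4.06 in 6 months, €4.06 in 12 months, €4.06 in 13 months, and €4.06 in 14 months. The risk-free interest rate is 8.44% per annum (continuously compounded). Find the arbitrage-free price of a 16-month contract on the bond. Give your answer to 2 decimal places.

€123.32

PV(coupons) I = 4.06·e^(−0.0844·6/12) + 4.06·e^(−0.0844·12/12) + 4.06·e^(−0.0844·13/12) + 4.06·e^(−0.0844·14/12)
I = 3.8922 + 3.7314 + 3.7052 + 3.6793 = 15.0081
F = (S − I)·e^(rT) = (125.20 − 15.0081) · e^(0.0844·16/12)
= 110.1919 · e^0.112533 = 110.1919 × 1.119109 = €123.32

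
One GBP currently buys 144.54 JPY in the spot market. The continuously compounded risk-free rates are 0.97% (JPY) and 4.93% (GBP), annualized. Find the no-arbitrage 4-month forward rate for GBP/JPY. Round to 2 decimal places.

F = S·e^((r_JPY − r_GBP)T) = 144.54 · e^((0.0097 − 0.0493) × 4/12)
= 144.54 · e^-0.013200 = 144.54 × 0.986887
F = 142.64 JPY per GBP

142.64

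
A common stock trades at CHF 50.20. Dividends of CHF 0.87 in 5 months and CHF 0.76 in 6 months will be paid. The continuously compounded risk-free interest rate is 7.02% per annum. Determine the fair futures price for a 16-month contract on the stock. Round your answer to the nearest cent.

CHF 53.39

PV(dividends) I = 0.87·e^(−0.0702·5/12) + 0.76·e^(−0.0702·6/12)
I = 0.8449 + 0.7338 = 1.5787
F = (S − I)·e^(rT) = (50.20 − 1.5787) · e^(0.0702·16/12)
= 48.6213 · e^0.093600 = 48.6213 × 1.098120 = CHF 53.39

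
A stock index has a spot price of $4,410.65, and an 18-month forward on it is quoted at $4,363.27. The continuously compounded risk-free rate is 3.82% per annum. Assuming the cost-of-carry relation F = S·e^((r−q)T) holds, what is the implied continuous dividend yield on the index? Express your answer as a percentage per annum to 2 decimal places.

From F = S·e^((r−q)T): (r − q) = ln(F/S)/T
ln(4363.27/4410.65) = ln(0.989258) = -0.010800
(r − q) = -0.010800 / (18/12) = -0.007200
q = r − ln(F/S)/T = 0.0382 + 0.007200 = 0.045400
q = 4.54%

4.54%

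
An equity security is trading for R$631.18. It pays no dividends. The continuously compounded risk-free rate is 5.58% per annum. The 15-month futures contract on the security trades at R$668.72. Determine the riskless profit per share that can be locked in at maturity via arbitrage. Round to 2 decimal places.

R$8.06 per share

Fair futures: F* = S·e^(carry·T), with carry = r = 0.0558
F* = 631.18 · e^(0.0558 × 15/12) = 631.18 · e^0.069750 = 631.18 × 1.072240 = R$676.7764
Market R$668.72 < fair R$676.7764: forward underpriced → reverse cash-and-carry (short spot, go long the forward).
At maturity, profit = |F_mkt − F*| = |668.72 − 676.7764| = R$8.06 per share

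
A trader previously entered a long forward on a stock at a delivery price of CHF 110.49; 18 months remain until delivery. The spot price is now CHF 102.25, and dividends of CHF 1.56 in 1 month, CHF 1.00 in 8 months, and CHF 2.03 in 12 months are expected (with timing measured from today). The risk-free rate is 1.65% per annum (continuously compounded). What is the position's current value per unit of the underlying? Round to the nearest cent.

PV(remaining dividends) I = 1.56·e^(−0.0165·1/12) + 1.00·e^(−0.0165·8/12) + 2.03·e^(−0.0165·12/12) = 4.5437
Current forward F = (S − I)·e^(rT) = (102.25 − 4.5437)·e^(0.0165·18/12) = 97.7063 × 1.025059 = 100.1547
Value (long) = (F − K)·e^(−rT) = (100.1547 − 110.49) × 0.975554 = -10.0826
Value = -CHF 10.08

-CHF 10.08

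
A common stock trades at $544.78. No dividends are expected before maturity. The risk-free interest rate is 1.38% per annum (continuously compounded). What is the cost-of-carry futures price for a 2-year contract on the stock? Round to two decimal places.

$560.03

F = S·e^(rT) = 544.78 · e^(0.0138 × 2)
= 544.78 · e^0.027600 = 544.78 × 1.027984
F = $560.03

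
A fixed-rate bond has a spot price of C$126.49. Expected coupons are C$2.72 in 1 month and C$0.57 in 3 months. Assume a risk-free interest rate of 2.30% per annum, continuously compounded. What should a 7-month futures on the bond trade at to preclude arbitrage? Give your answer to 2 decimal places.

PV(coupons) I = 2.72·e^(−0.0230·1/12) + 0.57·e^(−0.0230·3/12)
I = 2.7148 + 0.5667 = 3.2815
F = (S − I)·e^(rT) = (126.49 − 3.2815) · e^(0.0230·7/12)
= 123.2085 · e^0.013417 = 123.2085 × 1.013507 = C$124.87

C$124.87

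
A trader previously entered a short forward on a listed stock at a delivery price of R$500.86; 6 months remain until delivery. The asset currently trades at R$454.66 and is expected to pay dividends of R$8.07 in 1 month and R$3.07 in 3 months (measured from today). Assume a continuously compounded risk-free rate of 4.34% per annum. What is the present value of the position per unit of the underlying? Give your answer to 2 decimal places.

PV(remaining dividends) I = 8.07·e^(−0.0434·1/12) + 3.07·e^(−0.0434·3/12) = 11.0777
Current forward F = (S − I)·e^(rT) = (454.66 − 11.0777)·e^(0.0434·6/12) = 443.5823 × 1.021937 = 453.3132
Value (long) = (F − K)·e^(−rT) = (453.3132 − 500.86) × 0.978534 = -46.5262
Short position value = −(long value) = R$46.53

R$46.53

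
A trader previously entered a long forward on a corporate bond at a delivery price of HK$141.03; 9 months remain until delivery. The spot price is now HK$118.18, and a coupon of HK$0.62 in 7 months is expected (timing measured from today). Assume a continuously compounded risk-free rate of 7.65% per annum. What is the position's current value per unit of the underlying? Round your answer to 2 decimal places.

PV(remaining coupons) I = 0.62·e^(−0.0765·7/12) = 0.5929
Current forward F = (S − I)·e^(rT) = (118.18 − 0.5929)·e^(0.0765·9/12) = 117.5871 × 1.059053 = 124.5310
Value (long) = (F − K)·e^(−rT) = (124.5310 − 141.03) × 0.944240 = -15.5790
Value = -HK$15.58

-HK$15.58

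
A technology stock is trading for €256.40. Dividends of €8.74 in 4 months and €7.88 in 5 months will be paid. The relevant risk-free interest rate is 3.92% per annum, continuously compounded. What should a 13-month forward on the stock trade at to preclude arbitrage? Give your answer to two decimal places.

PV(dividends) I = 8.74·e^(−0.0392·4/12) + 7.88·e^(−0.0392·5/12)
I = 8.6265 + 7.7523 = 16.3788
F = (S − I)·e^(rT) = (256.40 − 16.3788) · e^(0.0392·13/12)
= 240.0212 · e^0.042467 = 240.0212 × 1.043382 = €250.43

€250.43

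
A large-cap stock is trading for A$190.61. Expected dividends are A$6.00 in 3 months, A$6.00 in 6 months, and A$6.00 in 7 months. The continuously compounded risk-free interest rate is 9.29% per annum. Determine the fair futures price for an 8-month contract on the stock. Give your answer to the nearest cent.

A$184.41

PV(dividends) I = 6.00·e^(−0.0929·3/12) + 6.00·e^(−0.0929·6/12) + 6.00·e^(−0.0929·7/12)
I = 5.8623 + 5.7277 + 5.6835 = 17.2735
F = (S − I)·e^(rT) = (190.61 − 17.2735) · e^(0.0929·8/12)
= 173.3365 · e^0.061933 = 173.3365 × 1.063891 = A$184.41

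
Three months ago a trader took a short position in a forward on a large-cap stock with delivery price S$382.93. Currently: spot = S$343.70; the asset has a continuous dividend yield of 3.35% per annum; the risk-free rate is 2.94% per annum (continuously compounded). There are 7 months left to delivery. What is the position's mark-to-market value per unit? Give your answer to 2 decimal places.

S$39.37

Current fair forward for the remaining 7 months: F = S·e^((r − q)·T), (r − q) = 0.0294 − 0.0335 = -0.0041
F = 343.70 · e^(-0.0041 × 7/12) = 343.70 × 0.997611 = 342.8789
Value of long forward = (F − K)·e^(−rT) = (342.8789 − 382.93) · e^(−0.0294·7/12)
= -40.0511 × 0.982996 = -39.37
Short position value = −(long value) = S$39.37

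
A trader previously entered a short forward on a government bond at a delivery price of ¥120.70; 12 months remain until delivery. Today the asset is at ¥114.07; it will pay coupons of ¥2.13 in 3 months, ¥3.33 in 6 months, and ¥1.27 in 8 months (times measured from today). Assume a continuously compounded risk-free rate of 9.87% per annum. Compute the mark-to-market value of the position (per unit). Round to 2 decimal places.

PV(remaining coupons) I = 2.13·e^(−0.0987·3/12) + 3.33·e^(−0.0987·6/12) + 1.27·e^(−0.0987·8/12) = 6.4369
Current forward F = (S − I)·e^(rT) = (114.07 − 6.4369)·e^(0.0987·12/12) = 107.6331 × 1.103735 = 118.7984
Value (long) = (F − K)·e^(−rT) = (118.7984 − 120.70) × 0.906014 = -1.7229
Short position value = −(long value) = ¥1.72

¥1.72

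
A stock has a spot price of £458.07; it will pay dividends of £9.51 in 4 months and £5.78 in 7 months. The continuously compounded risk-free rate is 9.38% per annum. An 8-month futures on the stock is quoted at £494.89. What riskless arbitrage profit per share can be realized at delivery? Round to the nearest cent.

£22.90 per share

PV(dividends) I = 9.51·e^(−0.0938·4/12) + 5.78·e^(−0.0938·7/12) = 14.6895
Fair futures F* = (S − I)·e^(rT) = (458.07 − 14.6895)·e^0.062533 = 443.3805 × 1.064530 = 471.9918
Market £494.89 > fair 471.9918: forward overpriced → cash-and-carry (borrow at r, buy the stock and collect the dividends, short the forward).
Profit at T = |F_mkt − F*| = |494.89 − 471.9918| = £22.90 per share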